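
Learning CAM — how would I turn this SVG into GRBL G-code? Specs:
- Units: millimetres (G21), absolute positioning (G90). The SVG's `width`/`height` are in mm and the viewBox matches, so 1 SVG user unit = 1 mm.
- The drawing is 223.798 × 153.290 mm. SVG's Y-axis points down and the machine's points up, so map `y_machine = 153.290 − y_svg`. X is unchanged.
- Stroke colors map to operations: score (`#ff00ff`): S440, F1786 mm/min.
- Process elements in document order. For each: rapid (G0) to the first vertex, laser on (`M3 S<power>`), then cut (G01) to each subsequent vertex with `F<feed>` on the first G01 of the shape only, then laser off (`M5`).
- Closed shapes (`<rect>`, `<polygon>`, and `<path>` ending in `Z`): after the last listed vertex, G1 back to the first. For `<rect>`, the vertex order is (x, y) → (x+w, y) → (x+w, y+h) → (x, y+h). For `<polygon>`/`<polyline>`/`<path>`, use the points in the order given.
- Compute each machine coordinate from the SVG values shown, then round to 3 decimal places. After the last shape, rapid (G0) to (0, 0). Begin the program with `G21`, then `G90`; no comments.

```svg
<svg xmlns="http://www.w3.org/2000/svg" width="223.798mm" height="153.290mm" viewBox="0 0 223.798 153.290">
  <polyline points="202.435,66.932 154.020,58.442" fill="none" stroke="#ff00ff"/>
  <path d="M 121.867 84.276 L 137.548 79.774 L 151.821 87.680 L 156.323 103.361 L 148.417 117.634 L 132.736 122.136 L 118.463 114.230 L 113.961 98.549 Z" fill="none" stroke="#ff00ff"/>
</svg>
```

G21
G90
G0 X202.435 Y86.358
M3 S440
G01 X154.020 Y94.848 F1786
M5
G0 X121.867 Y69.014
M3 S440
G01 X137.548 Y73.516 F1786
G01 X151.821 Y65.610
G01 X156.323 Y49.929
G01 X148.417 Y35.656
G01 X132.736 Y31.154
G01 X118.463 Y39.060
G01 X113.961 Y54.741
G01 X121.867 Y69.014
M5
G0 X0.000 Y0.000

viewBox `0 0 223.798 153.290` with mm width/height → 1 unit = 1 mm. Flip: y_m = 153.290 − y_svg.

**Shape 1** — `<polyline>` line segment, stroke `#ff00ff` → score (S440, F1786). Machine vertices: (202.435,86.358) → (154.020,94.848). Open path.

**Shape 2** — `<path>` regular polygon, stroke `#ff00ff` → score (S440, F1786). Machine vertices: (121.867,69.014) → (137.548,73.516) → (151.821,65.610) → (156.323,49.929) → (148.417,35.656) → (132.736,31.154) → (118.463,39.060) → (113.961,54.741) → (121.867,69.014). Closed: final G1 returns to the first vertex.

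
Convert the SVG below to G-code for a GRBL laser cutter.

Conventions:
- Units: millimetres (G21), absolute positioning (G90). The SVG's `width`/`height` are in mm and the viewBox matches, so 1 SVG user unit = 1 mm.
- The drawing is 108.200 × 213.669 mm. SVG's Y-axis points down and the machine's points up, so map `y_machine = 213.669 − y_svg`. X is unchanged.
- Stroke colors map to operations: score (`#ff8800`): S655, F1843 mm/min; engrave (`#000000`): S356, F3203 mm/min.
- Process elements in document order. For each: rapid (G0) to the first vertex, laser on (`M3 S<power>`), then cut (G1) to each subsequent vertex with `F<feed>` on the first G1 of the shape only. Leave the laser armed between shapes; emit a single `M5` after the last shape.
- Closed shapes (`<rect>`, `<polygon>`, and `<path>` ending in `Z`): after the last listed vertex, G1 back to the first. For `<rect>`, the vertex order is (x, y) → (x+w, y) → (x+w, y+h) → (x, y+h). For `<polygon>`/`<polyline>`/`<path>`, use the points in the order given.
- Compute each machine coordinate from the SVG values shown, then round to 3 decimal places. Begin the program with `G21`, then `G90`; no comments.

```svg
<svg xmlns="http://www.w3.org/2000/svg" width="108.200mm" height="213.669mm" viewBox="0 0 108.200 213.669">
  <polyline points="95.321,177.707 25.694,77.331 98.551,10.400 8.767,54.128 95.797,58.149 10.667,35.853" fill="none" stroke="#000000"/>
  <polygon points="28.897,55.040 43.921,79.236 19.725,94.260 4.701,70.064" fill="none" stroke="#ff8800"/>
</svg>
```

1 u = 1 mm; y_m = 213.669 − y.

[1] `<polyline>` open polyline, #000000→engrave S356 F3203: (95.321,35.962) → (25.694,136.338) → (98.551,203.269) → (8.767,159.541) → (95.797,155.520) → (10.667,177.816)

[2] `<polygon>` regular polygon, #ff8800→score S655 F1843: (28.897,158.629) → (43.921,134.433) → (19.725,119.409) → (4.701,143.605) → (28.897,158.629) (closed)

G21
G90
G0 X95.321 Y35.962
M3 S356
G1 X25.694 Y136.338 F3203
G1 X98.551 Y203.269
G1 X8.767 Y159.541
G1 X95.797 Y155.520
G1 X10.667 Y177.816
G0 X28.897 Y158.629
M3 S655
G1 X43.921 Y134.433 F1843
G1 X19.725 Y119.409
G1 X4.701 Y143.605
G1 X28.897 Y158.629
M5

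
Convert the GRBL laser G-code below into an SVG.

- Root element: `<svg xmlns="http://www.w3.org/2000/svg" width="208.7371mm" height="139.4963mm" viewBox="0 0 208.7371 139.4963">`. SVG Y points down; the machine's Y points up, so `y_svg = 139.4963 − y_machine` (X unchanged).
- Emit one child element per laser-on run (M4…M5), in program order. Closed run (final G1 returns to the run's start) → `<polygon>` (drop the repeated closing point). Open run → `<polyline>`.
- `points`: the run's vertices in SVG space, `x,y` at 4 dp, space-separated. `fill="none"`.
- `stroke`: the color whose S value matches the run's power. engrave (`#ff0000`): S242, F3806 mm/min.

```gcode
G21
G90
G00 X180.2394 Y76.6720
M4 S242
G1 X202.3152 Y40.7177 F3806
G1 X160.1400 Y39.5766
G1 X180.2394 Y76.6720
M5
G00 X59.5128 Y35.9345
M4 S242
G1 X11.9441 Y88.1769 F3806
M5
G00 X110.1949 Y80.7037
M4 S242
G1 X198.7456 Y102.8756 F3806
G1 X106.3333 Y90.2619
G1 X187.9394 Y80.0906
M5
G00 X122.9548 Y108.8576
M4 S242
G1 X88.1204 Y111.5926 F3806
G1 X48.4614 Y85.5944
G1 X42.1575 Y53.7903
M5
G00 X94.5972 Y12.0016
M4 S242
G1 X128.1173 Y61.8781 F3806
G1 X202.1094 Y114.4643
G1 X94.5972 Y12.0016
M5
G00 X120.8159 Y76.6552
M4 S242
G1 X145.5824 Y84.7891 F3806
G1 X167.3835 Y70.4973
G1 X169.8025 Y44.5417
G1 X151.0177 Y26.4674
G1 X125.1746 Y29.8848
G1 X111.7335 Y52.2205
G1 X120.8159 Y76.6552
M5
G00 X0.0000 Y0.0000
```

<svg xmlns="http://www.w3.org/2000/svg" width="208.7371mm" height="139.4963mm" viewBox="0 0 208.7371 139.4963">
  <polygon points="180.2394,62.8243 202.3152,98.7786 160.1400,99.9197" fill="none" stroke="#ff0000"/>
  <polyline points="59.5128,103.5618 11.9441,51.3194" fill="none" stroke="#ff0000"/>
  <polyline points="110.1949,58.7926 198.7456,36.6207 106.3333,49.2344 187.9394,59.4057" fill="none" stroke="#ff0000"/>
  <polyline points="122.9548,30.6387 88.1204,27.9037 48.4614,53.9019 42.1575,85.7060" fill="none" stroke="#ff0000"/>
  <polygon points="94.5972,127.4947 128.1173,77.6182 202.1094,25.0320" fill="none" stroke="#ff0000"/>
  <polygon points="120.8159,62.8411 145.5824,54.7072 167.3835,68.9990 169.8025,94.9546 151.0177,113.0289 125.1746,109.6115 111.7335,87.2758" fill="none" stroke="#ff0000"/>
</svg>

Machine Y-up, SVG Y-down with viewBox height 139.4963, so y_svg = 139.4963 − y_machine; X carries over. Every run uses S242, so all elements get stroke `#ff0000` (engrave).

Run 1: The run returns to its start, so emit a `<polygon>` with points (Y-flipped): 180.2394,62.8243 202.3152,98.7786 160.1400,99.9197.

Run 2: The run is open, so emit a `<polyline>` with points (Y-flipped): 59.5128,103.5618 11.9441,51.3194.

Run 3: The run is open, so emit a `<polyline>` with points (Y-flipped): 110.1949,58.7926 198.7456,36.6207 106.3333,49.2344 187.9394,59.4057.

Run 4: The run is open, so emit a `<polyline>` with points (Y-flipped): 122.9548,30.6387 88.1204,27.9037 48.4614,53.9019 42.1575,85.7060.

Run 5: The run returns to its start, so emit a `<polygon>` with points (Y-flipped): 94.5972,127.4947 128.1173,77.6182 202.1094,25.0320.

Run 6: The run returns to its start, so emit a `<polygon>` with points (Y-flipped): 120.8159,62.8411 145.5824,54.7072 167.3835,68.9990 169.8025,94.9546 151.0177,113.0289 125.1746,109.6115 111.7335,87.2758.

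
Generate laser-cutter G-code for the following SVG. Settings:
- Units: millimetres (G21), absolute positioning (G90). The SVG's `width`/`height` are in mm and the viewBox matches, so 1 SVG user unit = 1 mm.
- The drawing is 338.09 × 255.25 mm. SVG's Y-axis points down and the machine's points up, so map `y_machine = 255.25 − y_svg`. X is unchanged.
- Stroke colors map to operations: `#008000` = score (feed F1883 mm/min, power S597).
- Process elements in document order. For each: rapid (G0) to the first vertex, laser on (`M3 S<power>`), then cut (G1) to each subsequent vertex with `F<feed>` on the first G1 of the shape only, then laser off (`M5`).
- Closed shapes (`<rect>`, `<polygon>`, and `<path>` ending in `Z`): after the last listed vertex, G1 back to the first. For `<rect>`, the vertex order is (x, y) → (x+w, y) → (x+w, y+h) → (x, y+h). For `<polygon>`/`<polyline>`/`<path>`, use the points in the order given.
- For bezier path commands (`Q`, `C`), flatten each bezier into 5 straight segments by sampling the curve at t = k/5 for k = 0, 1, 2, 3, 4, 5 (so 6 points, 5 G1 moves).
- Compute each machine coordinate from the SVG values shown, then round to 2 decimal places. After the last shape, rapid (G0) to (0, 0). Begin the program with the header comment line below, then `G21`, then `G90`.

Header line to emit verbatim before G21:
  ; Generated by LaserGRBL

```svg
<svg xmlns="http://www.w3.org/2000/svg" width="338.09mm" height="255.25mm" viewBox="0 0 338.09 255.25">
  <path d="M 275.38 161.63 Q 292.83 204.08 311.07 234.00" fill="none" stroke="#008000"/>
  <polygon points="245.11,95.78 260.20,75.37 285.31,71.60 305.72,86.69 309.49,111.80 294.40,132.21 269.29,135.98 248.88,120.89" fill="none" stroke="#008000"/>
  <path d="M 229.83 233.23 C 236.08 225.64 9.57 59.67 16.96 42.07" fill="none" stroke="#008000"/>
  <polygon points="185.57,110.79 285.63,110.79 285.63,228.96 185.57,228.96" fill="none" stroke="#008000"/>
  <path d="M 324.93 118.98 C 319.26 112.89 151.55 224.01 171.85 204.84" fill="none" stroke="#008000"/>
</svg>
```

1 u = 1 mm; y_m = 255.25 − y.

[1] `<path>` quadratic bezier, #008000→score S597 F1883: (275.38,93.62) → (282.39,77.14) → (289.47,61.66) → (296.60,47.19) → (303.81,33.72) → (311.07,21.25)

[2] `<polygon>` regular polygon, #008000→score S597 F1883: (245.11,159.47) → (260.20,179.88) → (285.31,183.65) → (305.72,168.56) → (309.49,143.45) → (294.40,123.04) → (269.29,119.27) → (248.88,134.36) → (245.11,159.47) (closed)

[3] `<path>` cubic bezier, #008000→score S597 F1883: (229.83,22.02) → (209.38,43.13) → (155.47,87.52) → (90.50,140.47) → (36.86,187.27) → (16.96,213.18)

[4] `<polygon>` rectangle, #008000→score S597 F1883: (185.57,144.46) → (285.63,144.46) → (285.63,26.29) → (185.57,26.29) → (185.57,144.46) (closed)

[5] `<path>` cubic bezier, #008000→score S597 F1883: (324.93,136.27) → (304.88,127.84) → (262.75,103.16) → (215.33,74.11) → (179.43,52.56) → (171.85,50.41)

; Generated by LaserGRBL
G21
G90
G0 X275.38 Y93.62
M3 S597
G1 X282.39 Y77.14 F1883
G1 X289.47 Y61.66
G1 X296.60 Y47.19
G1 X303.81 Y33.72
G1 X311.07 Y21.25
M5
G0 X245.11 Y159.47
M3 S597
G1 X260.20 Y179.88 F1883
G1 X285.31 Y183.65
G1 X305.72 Y168.56
G1 X309.49 Y143.45
G1 X294.40 Y123.04
G1 X269.29 Y119.27
G1 X248.88 Y134.36
G1 X245.11 Y159.47
M5
G0 X229.83 Y22.02
M3 S597
G1 X209.38 Y43.13 F1883
G1 X155.47 Y87.52
G1 X90.50 Y140.47
G1 X36.86 Y187.27
G1 X16.96 Y213.18
M5
G0 X185.57 Y144.46
M3 S597
G1 X285.63 Y144.46 F1883
G1 X285.63 Y26.29
G1 X185.57 Y26.29
G1 X185.57 Y144.46
M5
G0 X324.93 Y136.27
M3 S597
G1 X304.88 Y127.84 F1883
G1 X262.75 Y103.16
G1 X215.33 Y74.11
G1 X179.43 Y52.56
G1 X171.85 Y50.41
M5
G0 X0.00 Y0.00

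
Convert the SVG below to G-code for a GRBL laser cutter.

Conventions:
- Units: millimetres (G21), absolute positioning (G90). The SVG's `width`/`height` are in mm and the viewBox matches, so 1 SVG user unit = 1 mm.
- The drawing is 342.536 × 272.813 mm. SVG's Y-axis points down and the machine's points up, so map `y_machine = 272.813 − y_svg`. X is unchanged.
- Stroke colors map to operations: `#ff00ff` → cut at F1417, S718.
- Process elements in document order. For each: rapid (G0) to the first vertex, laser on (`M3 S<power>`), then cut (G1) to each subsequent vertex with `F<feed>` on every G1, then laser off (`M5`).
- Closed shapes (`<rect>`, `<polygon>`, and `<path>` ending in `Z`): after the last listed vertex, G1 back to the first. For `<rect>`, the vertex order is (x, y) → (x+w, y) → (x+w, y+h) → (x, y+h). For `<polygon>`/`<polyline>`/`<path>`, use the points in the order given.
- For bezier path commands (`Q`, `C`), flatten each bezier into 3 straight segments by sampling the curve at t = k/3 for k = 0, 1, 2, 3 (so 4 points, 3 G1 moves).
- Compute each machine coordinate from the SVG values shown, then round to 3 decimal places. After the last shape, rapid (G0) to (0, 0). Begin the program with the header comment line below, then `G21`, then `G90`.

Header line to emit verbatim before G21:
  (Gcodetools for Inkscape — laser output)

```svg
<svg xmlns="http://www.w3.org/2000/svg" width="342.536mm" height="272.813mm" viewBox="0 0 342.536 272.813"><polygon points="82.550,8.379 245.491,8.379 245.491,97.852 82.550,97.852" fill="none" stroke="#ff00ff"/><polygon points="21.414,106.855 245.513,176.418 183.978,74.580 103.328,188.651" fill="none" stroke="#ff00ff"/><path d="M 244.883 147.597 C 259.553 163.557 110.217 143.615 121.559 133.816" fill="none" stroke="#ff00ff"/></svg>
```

1 u = 1 mm; y_m = 272.813 − y.

[1] `<polygon>` rectangle, #ff00ff→cut S718 F1417: (82.550,264.434) → (245.491,264.434) → (245.491,174.961) → (82.550,174.961) → (82.550,264.434) (closed)

[2] `<polygon>` closed polygon, #ff00ff→cut S718 F1417: (21.414,165.958) → (245.513,96.395) → (183.978,198.233) → (103.328,84.162) → (21.414,165.958) (closed)

[3] `<path>` cubic bezier, #ff00ff→cut S718 F1417: (244.883,125.216) → (216.910,119.518) → (151.751,127.522) → (121.559,138.997)

(Gcodetools for Inkscape — laser output)
G21
G90
G0 X82.550 Y264.434
M3 S718
G1 X245.491 Y264.434 F1417
G1 X245.491 Y174.961 F1417
G1 X82.550 Y174.961 F1417
G1 X82.550 Y264.434 F1417
M5
G0 X21.414 Y165.958
M3 S718
G1 X245.513 Y96.395 F1417
G1 X183.978 Y198.233 F1417
G1 X103.328 Y84.162 F1417
G1 X21.414 Y165.958 F1417
M5
G0 X244.883 Y125.216
M3 S718
G1 X216.910 Y119.518 F1417
G1 X151.751 Y127.522 F1417
G1 X121.559 Y138.997 F1417
M5
G0 X0.000 Y0.000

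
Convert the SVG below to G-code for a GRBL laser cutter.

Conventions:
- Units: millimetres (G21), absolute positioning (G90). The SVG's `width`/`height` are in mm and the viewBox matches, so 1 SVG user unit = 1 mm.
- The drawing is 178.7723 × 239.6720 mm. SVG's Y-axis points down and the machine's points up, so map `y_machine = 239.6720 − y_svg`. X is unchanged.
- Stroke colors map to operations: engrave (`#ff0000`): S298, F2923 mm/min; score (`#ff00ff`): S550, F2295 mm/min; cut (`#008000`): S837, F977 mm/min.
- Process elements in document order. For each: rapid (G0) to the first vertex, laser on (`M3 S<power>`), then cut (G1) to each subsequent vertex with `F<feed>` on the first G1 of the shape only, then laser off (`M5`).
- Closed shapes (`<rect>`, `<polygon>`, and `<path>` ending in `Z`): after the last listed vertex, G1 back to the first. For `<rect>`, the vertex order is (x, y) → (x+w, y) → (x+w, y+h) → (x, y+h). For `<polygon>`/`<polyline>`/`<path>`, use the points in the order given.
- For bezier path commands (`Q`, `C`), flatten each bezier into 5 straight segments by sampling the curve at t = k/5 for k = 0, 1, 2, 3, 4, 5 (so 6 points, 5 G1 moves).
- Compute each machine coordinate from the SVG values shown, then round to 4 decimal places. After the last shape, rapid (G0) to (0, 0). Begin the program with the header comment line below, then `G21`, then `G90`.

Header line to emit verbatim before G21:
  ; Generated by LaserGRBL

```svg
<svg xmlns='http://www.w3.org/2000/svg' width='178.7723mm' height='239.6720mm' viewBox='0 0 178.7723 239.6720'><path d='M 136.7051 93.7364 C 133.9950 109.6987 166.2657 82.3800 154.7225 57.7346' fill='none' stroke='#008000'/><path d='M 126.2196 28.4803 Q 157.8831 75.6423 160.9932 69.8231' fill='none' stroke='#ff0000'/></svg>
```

1 u = 1 mm; y_m = 239.6720 − y.

[1] `<path>` cubic bezier, #008000→cut S837 F977: (136.7051,145.9356) → (138.6464,141.1843) → (145.2009,144.6146) → (152.5865,154.0208) → (157.0211,167.1970) → (154.7225,181.9374)

[2] `<path>` quadratic bezier, #ff0000→engrave S298 F2923: (126.2196,211.1917) → (137.7429,194.4461) → (146.9819,181.9391) → (153.9366,173.6705) → (158.6070,169.6405) → (160.9932,169.8489)

; Generated by LaserGRBL
G21
G90
G0 X136.7051 Y145.9356
M3 S837
G1 X138.6464 Y141.1843 F977
G1 X145.2009 Y144.6146
G1 X152.5865 Y154.0208
G1 X157.0211 Y167.1970
G1 X154.7225 Y181.9374
M5
G0 X126.2196 Y211.1917
M3 S298
G1 X137.7429 Y194.4461 F2923
G1 X146.9819 Y181.9391
G1 X153.9366 Y173.6705
G1 X158.6070 Y169.6405
G1 X160.9932 Y169.8489
M5
G0 X0.0000 Y0.0000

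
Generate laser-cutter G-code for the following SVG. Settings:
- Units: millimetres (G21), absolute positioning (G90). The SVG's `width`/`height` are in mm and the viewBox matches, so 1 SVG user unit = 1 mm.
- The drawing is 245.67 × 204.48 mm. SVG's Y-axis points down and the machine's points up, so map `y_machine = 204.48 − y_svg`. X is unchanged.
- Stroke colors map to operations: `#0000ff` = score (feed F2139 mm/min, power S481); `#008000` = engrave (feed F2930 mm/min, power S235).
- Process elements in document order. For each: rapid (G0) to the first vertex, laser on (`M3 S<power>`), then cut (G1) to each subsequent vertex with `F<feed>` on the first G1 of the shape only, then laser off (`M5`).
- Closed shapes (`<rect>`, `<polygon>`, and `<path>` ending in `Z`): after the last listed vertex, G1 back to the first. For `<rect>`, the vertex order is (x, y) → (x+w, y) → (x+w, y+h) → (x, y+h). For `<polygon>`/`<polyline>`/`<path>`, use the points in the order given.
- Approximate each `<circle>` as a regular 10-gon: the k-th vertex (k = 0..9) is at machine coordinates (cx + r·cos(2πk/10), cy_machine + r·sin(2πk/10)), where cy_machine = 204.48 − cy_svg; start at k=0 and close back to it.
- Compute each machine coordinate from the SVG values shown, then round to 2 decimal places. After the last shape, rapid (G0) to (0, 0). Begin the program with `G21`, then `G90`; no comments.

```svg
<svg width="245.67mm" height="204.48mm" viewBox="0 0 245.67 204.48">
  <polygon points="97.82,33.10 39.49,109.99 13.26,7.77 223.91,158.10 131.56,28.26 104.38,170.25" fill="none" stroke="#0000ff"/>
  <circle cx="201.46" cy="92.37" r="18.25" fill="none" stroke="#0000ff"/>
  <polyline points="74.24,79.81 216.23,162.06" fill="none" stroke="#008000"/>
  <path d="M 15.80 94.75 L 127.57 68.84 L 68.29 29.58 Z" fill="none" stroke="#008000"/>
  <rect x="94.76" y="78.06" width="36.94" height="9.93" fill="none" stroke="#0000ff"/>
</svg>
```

G21
G90
G0 X97.82 Y171.38
M3 S481
G1 X39.49 Y94.49 F2139
G1 X13.26 Y196.71
G1 X223.91 Y46.38
G1 X131.56 Y176.22
G1 X104.38 Y34.23
G1 X97.82 Y171.38
M5
G0 X219.71 Y112.11
M3 S481
G1 X216.22 Y122.84 F2139
G1 X207.10 Y129.47
G1 X195.82 Y129.47
G1 X186.70 Y122.84
G1 X183.21 Y112.11
G1 X186.70 Y101.38
G1 X195.82 Y94.75
G1 X207.10 Y94.75
G1 X216.22 Y101.38
G1 X219.71 Y112.11
M5
G0 X74.24 Y124.67
M3 S235
G1 X216.23 Y42.42 F2930
M5
G0 X15.80 Y109.73
M3 S235
G1 X127.57 Y135.64 F2930
G1 X68.29 Y174.90
G1 X15.80 Y109.73
M5
G0 X94.76 Y126.42
M3 S481
G1 X131.70 Y126.42 F2139
G1 X131.70 Y116.49
G1 X94.76 Y116.49
G1 X94.76 Y126.42
M5
G0 X0.00 Y0.00

1 u = 1 mm; y_m = 204.48 − y.

[1] `<polygon>` closed polygon, #0000ff→score S481 F2139: (97.82,171.38) → (39.49,94.49) → (13.26,196.71) → (223.91,46.38) → (131.56,176.22) → (104.38,34.23) → (97.82,171.38) (closed)

[2] `<circle>` circle, #0000ff→score S481 F2139: (219.71,112.11) → (216.22,122.84) → (207.10,129.47) → (195.82,129.47) → (186.70,122.84) → (183.21,112.11) → (186.70,101.38) → (195.82,94.75) → (207.10,94.75) → (216.22,101.38) → (219.71,112.11) (closed)

[3] `<polyline>` line segment, #008000→engrave S235 F2930: (74.24,124.67) → (216.23,42.42)

[4] `<path>` closed polygon, #008000→engrave S235 F2930: (15.80,109.73) → (127.57,135.64) → (68.29,174.90) → (15.80,109.73) (closed)

[5] `<rect>` rectangle, #0000ff→score S481 F2139: (94.76,126.42) → (131.70,126.42) → (131.70,116.49) → (94.76,116.49) → (94.76,126.42) (closed)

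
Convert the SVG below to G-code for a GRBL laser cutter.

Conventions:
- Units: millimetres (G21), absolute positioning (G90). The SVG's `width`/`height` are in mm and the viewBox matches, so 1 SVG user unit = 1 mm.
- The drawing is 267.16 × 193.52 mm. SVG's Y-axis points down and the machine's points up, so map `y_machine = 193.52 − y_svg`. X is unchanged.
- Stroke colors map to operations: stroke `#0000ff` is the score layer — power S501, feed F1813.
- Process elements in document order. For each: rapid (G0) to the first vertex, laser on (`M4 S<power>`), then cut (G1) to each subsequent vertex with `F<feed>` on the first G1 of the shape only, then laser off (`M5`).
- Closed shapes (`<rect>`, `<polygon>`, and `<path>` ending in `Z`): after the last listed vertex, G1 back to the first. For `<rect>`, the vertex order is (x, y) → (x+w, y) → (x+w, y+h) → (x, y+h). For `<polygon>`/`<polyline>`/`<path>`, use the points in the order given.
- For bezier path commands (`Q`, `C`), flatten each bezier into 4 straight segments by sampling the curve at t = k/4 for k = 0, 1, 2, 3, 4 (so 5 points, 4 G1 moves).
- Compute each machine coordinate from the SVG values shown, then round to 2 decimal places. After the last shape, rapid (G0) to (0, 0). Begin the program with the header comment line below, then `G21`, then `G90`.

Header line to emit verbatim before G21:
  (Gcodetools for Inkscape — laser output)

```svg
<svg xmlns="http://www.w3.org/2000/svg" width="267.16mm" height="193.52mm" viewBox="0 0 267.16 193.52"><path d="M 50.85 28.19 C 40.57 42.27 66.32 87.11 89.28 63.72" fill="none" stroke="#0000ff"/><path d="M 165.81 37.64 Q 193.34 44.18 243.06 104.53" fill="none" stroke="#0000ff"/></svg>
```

(Gcodetools for Inkscape — laser output)
G21
G90
G0 X50.85 Y165.33
M4 S501
G1 X49.29 Y150.55 F1813
G1 X57.60 Y133.51
G1 X72.14 Y123.50
G1 X89.28 Y129.80
M5
G0 X165.81 Y155.88
M4 S501
G1 X180.96 Y149.25 F1813
G1 X198.89 Y135.89
G1 X219.59 Y115.80
G1 X243.06 Y88.99
M5
G0 X0.00 Y0.00

Since the viewBox matches the mm dimensions, user units are millimetres directly. The only transform is the Y-flip y_m = 193.52 − y_svg.

Shape 1 is a cubic bezier drawn with `<path>`. Its stroke #0000ff means score at S501, F1813. After flipping Y the toolpath is (50.85,165.33) → (49.29,150.55) → (57.60,133.51) → (72.14,123.50) → (89.28,129.80).

Shape 2 is a quadratic bezier drawn with `<path>`. Its stroke #0000ff means score at S501, F1813. After flipping Y the toolpath is (165.81,155.88) → (180.96,149.25) → (198.89,135.89) → (219.59,115.80) → (243.06,88.99).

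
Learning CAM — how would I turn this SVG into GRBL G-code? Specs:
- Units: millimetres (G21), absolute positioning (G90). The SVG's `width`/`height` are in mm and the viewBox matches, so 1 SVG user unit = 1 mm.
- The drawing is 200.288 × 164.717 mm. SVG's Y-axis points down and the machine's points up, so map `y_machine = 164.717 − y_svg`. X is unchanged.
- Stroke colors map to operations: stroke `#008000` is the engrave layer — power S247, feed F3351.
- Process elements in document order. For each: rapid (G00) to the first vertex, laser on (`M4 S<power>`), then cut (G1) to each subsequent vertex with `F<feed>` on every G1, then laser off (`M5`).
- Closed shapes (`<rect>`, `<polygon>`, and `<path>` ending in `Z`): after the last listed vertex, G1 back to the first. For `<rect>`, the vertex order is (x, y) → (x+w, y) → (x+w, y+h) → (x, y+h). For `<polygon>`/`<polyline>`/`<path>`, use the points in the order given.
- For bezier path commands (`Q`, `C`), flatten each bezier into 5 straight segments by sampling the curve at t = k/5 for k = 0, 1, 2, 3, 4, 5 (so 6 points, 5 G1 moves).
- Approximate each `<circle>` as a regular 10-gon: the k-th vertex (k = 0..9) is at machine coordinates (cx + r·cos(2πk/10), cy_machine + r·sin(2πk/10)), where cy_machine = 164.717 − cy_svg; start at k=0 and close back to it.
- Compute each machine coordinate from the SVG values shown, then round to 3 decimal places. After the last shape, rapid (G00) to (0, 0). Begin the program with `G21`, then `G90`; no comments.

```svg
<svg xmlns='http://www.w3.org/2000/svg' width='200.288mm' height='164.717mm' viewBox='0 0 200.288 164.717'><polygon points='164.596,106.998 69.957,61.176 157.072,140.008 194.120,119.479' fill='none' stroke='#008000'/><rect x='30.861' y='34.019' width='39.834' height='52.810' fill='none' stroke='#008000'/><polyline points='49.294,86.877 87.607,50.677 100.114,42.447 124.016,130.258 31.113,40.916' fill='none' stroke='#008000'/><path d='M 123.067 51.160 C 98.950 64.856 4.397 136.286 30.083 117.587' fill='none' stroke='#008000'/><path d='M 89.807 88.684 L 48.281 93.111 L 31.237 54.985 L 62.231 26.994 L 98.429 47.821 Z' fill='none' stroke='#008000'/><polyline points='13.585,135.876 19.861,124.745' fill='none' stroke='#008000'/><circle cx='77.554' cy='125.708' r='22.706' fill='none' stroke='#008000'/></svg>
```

Since the viewBox matches the mm dimensions, user units are millimetres directly. The only transform is the Y-flip y_m = 164.717 − y_svg.

Shape 1 is a closed polygon drawn with `<polygon>`. Its stroke #008000 means engrave at S247, F3351. After flipping Y the toolpath is (164.596,57.719) → (69.957,103.541) → (157.072,24.709) → (194.120,45.238) → (164.596,57.719), returning to the start.

Shape 2 is a rectangle drawn with `<rect>`. Its stroke #008000 means engrave at S247, F3351. After flipping Y the toolpath is (30.861,130.698) → (70.695,130.698) → (70.695,77.888) → (30.861,77.888) → (30.861,130.698), returning to the start.

Shape 3 is a open polyline drawn with `<polyline>`. Its stroke #008000 means engrave at S247, F3351. After flipping Y the toolpath is (49.294,77.840) → (87.607,114.040) → (100.114,122.270) → (124.016,34.459) → (31.113,123.801).

Shape 4 is a cubic bezier drawn with `<path>`. Its stroke #008000 means engrave at S247, F3351. After flipping Y the toolpath is (123.067,113.557) → (101.670,99.594) → (72.521,78.873) → (44.771,58.490) → (27.575,45.543) → (30.083,47.130).

Shape 5 is a regular polygon drawn with `<path>`. Its stroke #008000 means engrave at S247, F3351. After flipping Y the toolpath is (89.807,76.033) → (48.281,71.606) → (31.237,109.732) → (62.231,137.723) → (98.429,116.896) → (89.807,76.033), returning to the start.

Shape 6 is a line segment drawn with `<polyline>`. Its stroke #008000 means engrave at S247, F3351. After flipping Y the toolpath is (13.585,28.841) → (19.861,39.972).

Shape 7 is a circle drawn with `<circle>`. Its stroke #008000 means engrave at S247, F3351. After flipping Y the toolpath is (100.260,39.009) → (95.924,52.355) → (84.571,60.604) → (70.537,60.604) → (59.184,52.355) → (54.848,39.009) → (59.184,25.663) → (70.537,17.414) → (84.571,17.414) → (95.924,25.663) → (100.260,39.009), returning to the start.

G21
G90
G00 X164.596 Y57.719
M4 S247
G1 X69.957 Y103.541 F3351
G1 X157.072 Y24.709 F3351
G1 X194.120 Y45.238 F3351
G1 X164.596 Y57.719 F3351
M5
G00 X30.861 Y130.698
M4 S247
G1 X70.695 Y130.698 F3351
G1 X70.695 Y77.888 F3351
G1 X30.861 Y77.888 F3351
G1 X30.861 Y130.698 F3351
M5
G00 X49.294 Y77.840
M4 S247
G1 X87.607 Y114.040 F3351
G1 X100.114 Y122.270 F3351
G1 X124.016 Y34.459 F3351
G1 X31.113 Y123.801 F3351
M5
G00 X123.067 Y113.557
M4 S247
G1 X101.670 Y99.594 F3351
G1 X72.521 Y78.873 F3351
G1 X44.771 Y58.490 F3351
G1 X27.575 Y45.543 F3351
G1 X30.083 Y47.130 F3351
M5
G00 X89.807 Y76.033
M4 S247
G1 X48.281 Y71.606 F3351
G1 X31.237 Y109.732 F3351
G1 X62.231 Y137.723 F3351
G1 X98.429 Y116.896 F3351
G1 X89.807 Y76.033 F3351
M5
G00 X13.585 Y28.841
M4 S247
G1 X19.861 Y39.972 F3351
M5
G00 X100.260 Y39.009
M4 S247
G1 X95.924 Y52.355 F3351
G1 X84.571 Y60.604 F3351
G1 X70.537 Y60.604 F3351
G1 X59.184 Y52.355 F3351
G1 X54.848 Y39.009 F3351
G1 X59.184 Y25.663 F3351
G1 X70.537 Y17.414 F3351
G1 X84.571 Y17.414 F3351
G1 X95.924 Y25.663 F3351
G1 X100.260 Y39.009 F3351
M5
G00 X0.000 Y0.000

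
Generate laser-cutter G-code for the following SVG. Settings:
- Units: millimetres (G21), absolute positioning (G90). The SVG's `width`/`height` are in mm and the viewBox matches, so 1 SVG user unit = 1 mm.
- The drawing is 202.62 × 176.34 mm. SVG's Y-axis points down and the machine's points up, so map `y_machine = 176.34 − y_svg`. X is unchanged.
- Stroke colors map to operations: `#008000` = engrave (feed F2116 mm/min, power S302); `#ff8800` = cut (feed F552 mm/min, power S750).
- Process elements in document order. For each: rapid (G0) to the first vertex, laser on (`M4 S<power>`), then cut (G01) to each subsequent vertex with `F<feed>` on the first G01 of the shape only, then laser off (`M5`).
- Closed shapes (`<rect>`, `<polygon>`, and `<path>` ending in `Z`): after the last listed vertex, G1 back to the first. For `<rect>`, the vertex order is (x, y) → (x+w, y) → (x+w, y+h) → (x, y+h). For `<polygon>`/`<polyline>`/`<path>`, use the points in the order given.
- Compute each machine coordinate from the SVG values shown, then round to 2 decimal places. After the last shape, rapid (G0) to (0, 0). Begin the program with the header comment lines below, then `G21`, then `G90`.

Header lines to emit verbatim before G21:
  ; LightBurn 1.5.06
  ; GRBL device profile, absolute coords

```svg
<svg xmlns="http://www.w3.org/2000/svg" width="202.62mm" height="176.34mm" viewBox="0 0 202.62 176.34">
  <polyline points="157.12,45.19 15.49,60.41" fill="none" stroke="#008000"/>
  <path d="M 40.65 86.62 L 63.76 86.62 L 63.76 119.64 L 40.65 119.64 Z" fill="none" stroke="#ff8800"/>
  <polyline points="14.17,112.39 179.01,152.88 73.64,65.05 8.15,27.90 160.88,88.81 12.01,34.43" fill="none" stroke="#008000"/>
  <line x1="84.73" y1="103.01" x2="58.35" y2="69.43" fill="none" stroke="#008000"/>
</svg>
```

Since the viewBox matches the mm dimensions, user units are millimetres directly. The only transform is the Y-flip y_m = 176.34 − y_svg.

Shape 1 is a line segment drawn with `<polyline>`. Its stroke #008000 means engrave at S302, F2116. After flipping Y the toolpath is (157.12,131.15) → (15.49,115.93).

Shape 2 is a rectangle drawn with `<path>`. Its stroke #ff8800 means cut at S750, F552. After flipping Y the toolpath is (40.65,89.72) → (63.76,89.72) → (63.76,56.70) → (40.65,56.70) → (40.65,89.72), returning to the start.

Shape 3 is a open polyline drawn with `<polyline>`. Its stroke #008000 means engrave at S302, F2116. After flipping Y the toolpath is (14.17,63.95) → (179.01,23.46) → (73.64,111.29) → (8.15,148.44) → (160.88,87.53) → (12.01,141.91).

Shape 4 is a line segment drawn with `<line>`. Its stroke #008000 means engrave at S302, F2116. After flipping Y the toolpath is (84.73,73.33) → (58.35,106.91).

; LightBurn 1.5.06
; GRBL device profile, absolute coords
G21
G90
G0 X157.12 Y131.15
M4 S302
G01 X15.49 Y115.93 F2116
M5
G0 X40.65 Y89.72
M4 S750
G01 X63.76 Y89.72 F552
G01 X63.76 Y56.70
G01 X40.65 Y56.70
G01 X40.65 Y89.72
M5
G0 X14.17 Y63.95
M4 S302
G01 X179.01 Y23.46 F2116
G01 X73.64 Y111.29
G01 X8.15 Y148.44
G01 X160.88 Y87.53
G01 X12.01 Y141.91
M5
G0 X84.73 Y73.33
M4 S302
G01 X58.35 Y106.91 F2116
M5
G0 X0.00 Y0.00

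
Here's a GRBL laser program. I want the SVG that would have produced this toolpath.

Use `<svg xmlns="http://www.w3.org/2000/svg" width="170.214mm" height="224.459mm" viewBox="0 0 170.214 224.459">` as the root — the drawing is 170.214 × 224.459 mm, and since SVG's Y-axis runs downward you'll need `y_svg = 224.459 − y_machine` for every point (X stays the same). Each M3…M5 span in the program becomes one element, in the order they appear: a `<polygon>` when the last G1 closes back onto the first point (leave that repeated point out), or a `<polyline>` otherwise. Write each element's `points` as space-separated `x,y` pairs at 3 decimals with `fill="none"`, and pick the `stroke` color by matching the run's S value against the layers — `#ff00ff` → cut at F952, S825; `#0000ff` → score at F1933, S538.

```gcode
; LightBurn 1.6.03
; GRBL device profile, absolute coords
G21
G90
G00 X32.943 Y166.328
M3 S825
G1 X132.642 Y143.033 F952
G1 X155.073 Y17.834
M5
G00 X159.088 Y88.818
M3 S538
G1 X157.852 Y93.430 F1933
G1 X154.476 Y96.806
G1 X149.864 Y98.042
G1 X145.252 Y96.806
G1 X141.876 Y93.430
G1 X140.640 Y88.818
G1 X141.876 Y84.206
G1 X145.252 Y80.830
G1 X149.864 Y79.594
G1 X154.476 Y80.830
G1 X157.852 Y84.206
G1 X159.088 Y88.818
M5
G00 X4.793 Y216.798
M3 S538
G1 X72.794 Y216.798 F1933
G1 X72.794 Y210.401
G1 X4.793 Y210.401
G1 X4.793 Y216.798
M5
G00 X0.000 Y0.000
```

Machine Y-up, SVG Y-down with viewBox height 224.459, so y_svg = 224.459 − y_machine; X carries over.

Run 1: power S825 maps to stroke `#ff00ff` (cut). The run is open, so emit a `<polyline>` with points (Y-flipped): 32.943,58.131 132.642,81.426 155.073,206.625.

Run 2: S538 ⇒ score layer `#0000ff`. The run returns to its start, so emit a `<polygon>` with points (Y-flipped): 159.088,135.641 157.852,131.029 154.476,127.653 149.864,126.417 145.252,127.653 141.876,131.029 140.640,135.641 141.876,140.253 145.252,143.629 149.864,144.865 154.476,143.629 157.852,140.253.

Run 3: power S538 maps to stroke `#0000ff` (score). The run returns to its start, so emit a `<polygon>` with points (Y-flipped): 4.793,7.661 72.794,7.661 72.794,14.058 4.793,14.058.

<svg xmlns="http://www.w3.org/2000/svg" width="170.214mm" height="224.459mm" viewBox="0 0 170.214 224.459">
  <polyline points="32.943,58.131 132.642,81.426 155.073,206.625" fill="none" stroke="#ff00ff"/>
  <polygon points="159.088,135.641 157.852,131.029 154.476,127.653 149.864,126.417 145.252,127.653 141.876,131.029 140.640,135.641 141.876,140.253 145.252,143.629 149.864,144.865 154.476,143.629 157.852,140.253" fill="none" stroke="#0000ff"/>
  <polygon points="4.793,7.661 72.794,7.661 72.794,14.058 4.793,14.058" fill="none" stroke="#0000ff"/>
</svg>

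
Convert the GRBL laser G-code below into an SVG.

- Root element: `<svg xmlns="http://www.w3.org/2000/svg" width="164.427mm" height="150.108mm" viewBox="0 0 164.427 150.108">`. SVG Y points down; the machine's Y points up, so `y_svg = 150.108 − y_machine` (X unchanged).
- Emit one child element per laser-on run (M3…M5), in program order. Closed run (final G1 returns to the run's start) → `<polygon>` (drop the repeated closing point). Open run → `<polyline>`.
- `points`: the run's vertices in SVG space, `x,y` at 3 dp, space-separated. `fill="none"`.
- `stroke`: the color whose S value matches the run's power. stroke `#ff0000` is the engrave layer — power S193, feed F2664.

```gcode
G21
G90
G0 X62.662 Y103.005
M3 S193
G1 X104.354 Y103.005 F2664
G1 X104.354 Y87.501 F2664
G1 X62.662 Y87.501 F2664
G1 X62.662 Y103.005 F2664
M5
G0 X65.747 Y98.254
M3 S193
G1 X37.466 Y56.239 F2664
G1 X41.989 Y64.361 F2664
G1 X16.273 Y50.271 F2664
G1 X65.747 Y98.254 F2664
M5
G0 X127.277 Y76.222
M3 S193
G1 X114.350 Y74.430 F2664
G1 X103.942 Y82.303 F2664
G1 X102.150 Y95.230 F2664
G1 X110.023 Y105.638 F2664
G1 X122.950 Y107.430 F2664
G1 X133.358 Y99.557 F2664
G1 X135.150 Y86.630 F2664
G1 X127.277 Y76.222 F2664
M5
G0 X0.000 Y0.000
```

<svg xmlns="http://www.w3.org/2000/svg" width="164.427mm" height="150.108mm" viewBox="0 0 164.427 150.108">
  <polygon points="62.662,47.103 104.354,47.103 104.354,62.607 62.662,62.607" fill="none" stroke="#ff0000"/>
  <polygon points="65.747,51.854 37.466,93.869 41.989,85.747 16.273,99.837" fill="none" stroke="#ff0000"/>
  <polygon points="127.277,73.886 114.350,75.678 103.942,67.805 102.150,54.878 110.023,44.470 122.950,42.678 133.358,50.551 135.150,63.478" fill="none" stroke="#ff0000"/>
</svg>

Each laser-on run becomes one SVG element. Flip Y back into SVG space with y_svg = 150.108 − y_machine. Every run uses S193, so all elements get stroke `#ff0000` (engrave).

Run 1: The run returns to its start, so emit a `<polygon>` with points (Y-flipped): 62.662,47.103 104.354,47.103 104.354,62.607 62.662,62.607.

Run 2: The run returns to its start, so emit a `<polygon>` with points (Y-flipped): 65.747,51.854 37.466,93.869 41.989,85.747 16.273,99.837.

Run 3: The run returns to its start, so emit a `<polygon>` with points (Y-flipped): 127.277,73.886 114.350,75.678 103.942,67.805 102.150,54.878 110.023,44.470 122.950,42.678 133.358,50.551 135.150,63.478.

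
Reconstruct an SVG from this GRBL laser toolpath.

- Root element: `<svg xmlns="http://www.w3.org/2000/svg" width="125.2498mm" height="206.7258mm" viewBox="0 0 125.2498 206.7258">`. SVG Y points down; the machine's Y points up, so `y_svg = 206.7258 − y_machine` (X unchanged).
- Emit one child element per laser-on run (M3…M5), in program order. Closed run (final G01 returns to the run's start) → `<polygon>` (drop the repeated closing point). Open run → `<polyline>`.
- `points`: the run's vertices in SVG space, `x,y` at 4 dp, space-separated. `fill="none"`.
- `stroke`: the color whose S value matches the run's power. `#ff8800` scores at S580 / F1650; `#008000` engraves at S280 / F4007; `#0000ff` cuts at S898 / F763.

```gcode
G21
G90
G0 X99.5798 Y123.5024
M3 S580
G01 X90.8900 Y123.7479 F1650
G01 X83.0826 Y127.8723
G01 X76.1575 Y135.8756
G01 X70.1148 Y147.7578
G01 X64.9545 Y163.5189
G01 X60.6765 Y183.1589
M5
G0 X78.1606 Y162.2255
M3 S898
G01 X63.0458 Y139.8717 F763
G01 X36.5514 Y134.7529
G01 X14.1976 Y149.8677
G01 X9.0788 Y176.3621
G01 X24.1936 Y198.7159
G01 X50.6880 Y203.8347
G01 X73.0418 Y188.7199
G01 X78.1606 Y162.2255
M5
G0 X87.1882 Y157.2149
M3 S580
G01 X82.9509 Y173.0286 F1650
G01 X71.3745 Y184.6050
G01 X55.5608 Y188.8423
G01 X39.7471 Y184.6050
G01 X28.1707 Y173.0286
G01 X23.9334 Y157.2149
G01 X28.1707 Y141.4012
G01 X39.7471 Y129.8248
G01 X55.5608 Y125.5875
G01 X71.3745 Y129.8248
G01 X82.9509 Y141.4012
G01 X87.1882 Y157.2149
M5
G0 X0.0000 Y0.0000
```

<svg xmlns="http://www.w3.org/2000/svg" width="125.2498mm" height="206.7258mm" viewBox="0 0 125.2498 206.7258">
  <polyline points="99.5798,83.2234 90.8900,82.9779 83.0826,78.8535 76.1575,70.8502 70.1148,58.9680 64.9545,43.2069 60.6765,23.5669" fill="none" stroke="#ff8800"/>
  <polygon points="78.1606,44.5003 63.0458,66.8541 36.5514,71.9729 14.1976,56.8581 9.0788,30.3637 24.1936,8.0099 50.6880,2.8911 73.0418,18.0059" fill="none" stroke="#0000ff"/>
  <polygon points="87.1882,49.5109 82.9509,33.6972 71.3745,22.1208 55.5608,17.8835 39.7471,22.1208 28.1707,33.6972 23.9334,49.5109 28.1707,65.3246 39.7471,76.9010 55.5608,81.1383 71.3745,76.9010 82.9509,65.3246" fill="none" stroke="#ff8800"/>
</svg>

Machine Y-up, SVG Y-down with viewBox height 206.7258, so y_svg = 206.7258 − y_machine; X carries over.

Run 1: power S580 maps to stroke `#ff8800` (score). The run is open, so emit a `<polyline>` with points (Y-flipped): 99.5798,83.2234 90.8900,82.9779 83.0826,78.8535 76.1575,70.8502 70.1148,58.9680 64.9545,43.2069 60.6765,23.5669.

Run 2: power S898 maps to stroke `#0000ff` (cut). The run returns to its start, so emit a `<polygon>` with points (Y-flipped): 78.1606,44.5003 63.0458,66.8541 36.5514,71.9729 14.1976,56.8581 9.0788,30.3637 24.1936,8.0099 50.6880,2.8911 73.0418,18.0059.

Run 3: the run's S580 means `#ff8800` (score). The run returns to its start, so emit a `<polygon>` with points (Y-flipped): 87.1882,49.5109 82.9509,33.6972 71.3745,22.1208 55.5608,17.8835 39.7471,22.1208 28.1707,33.6972 23.9334,49.5109 28.1707,65.3246 39.7471,76.9010 55.5608,81.1383 71.3745,76.9010 82.9509,65.3246.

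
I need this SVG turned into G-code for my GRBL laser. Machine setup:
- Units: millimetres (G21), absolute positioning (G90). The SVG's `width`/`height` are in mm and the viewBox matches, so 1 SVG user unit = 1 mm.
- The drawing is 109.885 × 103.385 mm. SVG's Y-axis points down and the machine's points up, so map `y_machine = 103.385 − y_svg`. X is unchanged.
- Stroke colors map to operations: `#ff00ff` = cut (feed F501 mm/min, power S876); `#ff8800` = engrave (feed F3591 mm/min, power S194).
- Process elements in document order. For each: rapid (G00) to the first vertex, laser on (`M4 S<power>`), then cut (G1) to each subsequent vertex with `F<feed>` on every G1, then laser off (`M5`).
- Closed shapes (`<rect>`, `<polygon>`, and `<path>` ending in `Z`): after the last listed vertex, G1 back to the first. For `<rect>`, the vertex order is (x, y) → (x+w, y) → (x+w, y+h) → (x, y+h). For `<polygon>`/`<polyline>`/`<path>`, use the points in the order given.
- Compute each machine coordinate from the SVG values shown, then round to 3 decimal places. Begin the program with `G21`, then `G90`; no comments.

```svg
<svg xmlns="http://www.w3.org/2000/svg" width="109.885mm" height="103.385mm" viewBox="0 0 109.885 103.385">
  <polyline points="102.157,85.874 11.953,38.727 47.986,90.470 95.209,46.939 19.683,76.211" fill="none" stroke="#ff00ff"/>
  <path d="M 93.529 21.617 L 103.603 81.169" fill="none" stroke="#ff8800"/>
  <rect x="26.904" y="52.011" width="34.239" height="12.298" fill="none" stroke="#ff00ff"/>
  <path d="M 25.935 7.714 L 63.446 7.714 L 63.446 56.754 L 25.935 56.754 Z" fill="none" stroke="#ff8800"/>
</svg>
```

viewBox `0 0 109.885 103.385` with mm width/height → 1 unit = 1 mm. Flip: y_m = 103.385 − y_svg.

**Shape 1** — `<polyline>` open polyline, stroke `#ff00ff` → cut (S876, F501). Machine vertices: (102.157,17.511) → (11.953,64.658) → (47.986,12.915) → (95.209,56.446) → (19.683,27.174). Open path.

**Shape 2** — `<path>` line segment, stroke `#ff8800` → engrave (S194, F3591). Machine vertices: (93.529,81.768) → (103.603,22.216). Open path.

**Shape 3** — `<rect>` rectangle, stroke `#ff00ff` → cut (S876, F501). Machine vertices: (26.904,51.374) → (61.143,51.374) → (61.143,39.076) → (26.904,39.076) → (26.904,51.374). Closed: final G1 returns to the first vertex.

**Shape 4** — `<path>` rectangle, stroke `#ff8800` → engrave (S194, F3591). Machine vertices: (25.935,95.671) → (63.446,95.671) → (63.446,46.631) → (25.935,46.631) → (25.935,95.671). Closed: final G1 returns to the first vertex.

G21
G90
G00 X102.157 Y17.511
M4 S876
G1 X11.953 Y64.658 F501
G1 X47.986 Y12.915 F501
G1 X95.209 Y56.446 F501
G1 X19.683 Y27.174 F501
M5
G00 X93.529 Y81.768
M4 S194
G1 X103.603 Y22.216 F3591
M5
G00 X26.904 Y51.374
M4 S876
G1 X61.143 Y51.374 F501
G1 X61.143 Y39.076 F501
G1 X26.904 Y39.076 F501
G1 X26.904 Y51.374 F501
M5
G00 X25.935 Y95.671
M4 S194
G1 X63.446 Y95.671 F3591
G1 X63.446 Y46.631 F3591
G1 X25.935 Y46.631 F3591
G1 X25.935 Y95.671 F3591
M5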